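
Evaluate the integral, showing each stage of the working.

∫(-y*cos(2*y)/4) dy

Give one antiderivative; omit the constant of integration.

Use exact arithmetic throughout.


Step 1. Integrate ∫(-y*cos(2*y)/4) dy by parts with u = y, dv = (-cos(2*y)/4) dy, so v = -sin(2*y)/8: now -y*sin(2*y)/8 + ∫(sin(2*y)/8) dy.
Step 2. Evaluate the standard form: now -y*sin(2*y)/8 - cos(2*y)/16.
Answer: -y*sin(2*y)/8 - cos(2*y)/16.


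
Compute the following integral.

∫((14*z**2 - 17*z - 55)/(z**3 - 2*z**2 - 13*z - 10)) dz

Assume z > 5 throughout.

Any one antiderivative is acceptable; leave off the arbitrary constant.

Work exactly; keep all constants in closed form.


Answer: 5*log(z - 5) + 4*log(z + 1) + 5*log(z + 2).


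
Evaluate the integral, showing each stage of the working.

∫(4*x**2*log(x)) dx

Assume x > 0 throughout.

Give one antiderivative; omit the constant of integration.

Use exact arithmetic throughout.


Step 1. Integrate ∫(4*x**2*log(x)) dx by parts with u = log(x), dv = (4*x**2) dx, so v = 4*x**3/3 [assuming x > 0]: now 4*x**3*log(x)/3 + ∫(-4*x**2/3) dx.
Step 2. Evaluate the standard form: now 4*x**3*log(x)/3 - 4*x**3/9.
Answer: 4*x**3*log(x)/3 - 4*x**3/9.


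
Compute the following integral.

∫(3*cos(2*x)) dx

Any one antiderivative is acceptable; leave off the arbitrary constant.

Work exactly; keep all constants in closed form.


Answer: 3*sin(2*x)/2.


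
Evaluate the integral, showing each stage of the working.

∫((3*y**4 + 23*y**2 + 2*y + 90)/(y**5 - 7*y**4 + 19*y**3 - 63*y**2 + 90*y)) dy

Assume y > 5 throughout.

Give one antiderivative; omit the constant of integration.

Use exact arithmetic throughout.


Step 1. Decompose ∫((3*y**4 + 23*y**2 + 2*y + 90)/(y**5 - 7*y**4 + 19*y**3 - 63*y**2 + 90*y)) dy by partial fractions, (3*y**4 + 23*y**2 + 2*y + 90)/(y**5 - 7*y**4 + 19*y**3 - 63*y**2 + 90*y) = 2/(y**2 + 9) - 3/(y - 2) + 5/(y - 5) + 1/y: now ∫(1/y) dy + ∫(5/(y - 5)) dy + ∫(-3/(y - 2)) dy + ∫(2/(y**2 + 9)) dy.
Step 2. Evaluate the standard form [assuming y > 2]: now -3*log(y - 2) + ∫(1/y) dy + ∫(5/(y - 5)) dy + ∫(2/(y**2 + 9)) dy.
Step 3. Evaluate the standard form [assuming y > 0]: now log(y) - 3*log(y - 2) + ∫(5/(y - 5)) dy + ∫(2/(y**2 + 9)) dy.
Step 4. Evaluate the standard form [assuming y > 5]: now log(y) + 5*log(y - 5) - 3*log(y - 2) + ∫(2/(y**2 + 9)) dy.
Step 5. Evaluate the standard form: now log(y) + 5*log(y - 5) - 3*log(y - 2) + 2*atan(y/3)/3.
Answer: log(y) + 5*log(y - 5) - 3*log(y - 2) + 2*atan(y/3)/3.


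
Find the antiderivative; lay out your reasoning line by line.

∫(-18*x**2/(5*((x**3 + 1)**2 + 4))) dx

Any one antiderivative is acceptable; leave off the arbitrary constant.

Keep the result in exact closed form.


Step 1. Substitute u = x**3 + 1, turning ∫(-18*x**2/(5*((x**3 + 1)**2 + 4))) dx into ∫(-6/(5*(u**2 + 4))) du: now ∫(-6/(5*(u**2 + 4))) du.
Step 2. Evaluate the standard form: now -3*atan(u/2)/5.
Step 3. Substitute back u = x**3 + 1: now -3*atan(x**3/2 + 1/2)/5.
Answer: -3*atan(x**3/2 + 1/2)/5.


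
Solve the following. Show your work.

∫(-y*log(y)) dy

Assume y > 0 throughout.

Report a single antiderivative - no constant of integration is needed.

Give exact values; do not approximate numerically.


Step 1. Integrate ∫(-y*log(y)) dy by parts with u = log(y), dv = (-y) dy, so v = -y**2/2 [assuming y > 0]: now -y**2*log(y)/2 + ∫(y/2) dy.
Step 2. Evaluate the standard form: now -y**2*log(y)/2 + y**2/4.
Answer: -y**2*log(y)/2 + y**2/4.


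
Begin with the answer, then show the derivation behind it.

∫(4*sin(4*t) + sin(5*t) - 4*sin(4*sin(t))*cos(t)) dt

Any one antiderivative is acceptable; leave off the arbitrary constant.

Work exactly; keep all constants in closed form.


The answer is -cos(4*t) - cos(5*t)/5 + cos(4*sin(t)).
Step 1. Rewrite: now ∫(-4*sin(4*sin(t))*cos(t)) dt + ∫(4*sin(4*t)) dt + ∫(sin(5*t)) dt.
Step 2. Evaluate the standard form: now -cos(4*t) + ∫(-4*sin(4*sin(t))*cos(t)) dt + ∫(sin(5*t)) dt.
Step 3. Substitute u = sin(t), turning ∫(-4*sin(4*sin(t))*cos(t)) dt into ∫(-4*sin(4*u)) du: now -cos(4*t) + ∫(sin(5*t)) dt + ∫(-4*sin(4*u)) du.
Step 4. Evaluate the standard form: now -cos(4*t) + cos(4*u) + ∫(sin(5*t)) dt.
Step 5. Substitute back u = sin(t): now -cos(4*t) + cos(4*sin(t)) + ∫(sin(5*t)) dt.
Step 6. Evaluate the standard form: now -cos(4*t) - cos(5*t)/5 + cos(4*sin(t)).
Answer: -cos(4*t) - cos(5*t)/5 + cos(4*sin(t)).


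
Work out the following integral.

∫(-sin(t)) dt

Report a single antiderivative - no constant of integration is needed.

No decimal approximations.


Answer: cos(t).


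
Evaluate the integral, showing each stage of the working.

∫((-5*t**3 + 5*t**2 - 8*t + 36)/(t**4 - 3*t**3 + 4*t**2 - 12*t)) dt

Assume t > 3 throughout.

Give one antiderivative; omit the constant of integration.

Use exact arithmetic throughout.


Step 1. Decompose ∫((-5*t**3 + 5*t**2 - 8*t + 36)/(t**4 - 3*t**3 + 4*t**2 - 12*t)) dt by partial fractions, (-5*t**3 + 5*t**2 - 8*t + 36)/(t**4 - 3*t**3 + 4*t**2 - 12*t) = -4/(t**2 + 4) - 2/(t - 3) - 3/t: now ∫(-3/t) dt + ∫(-2/(t - 3)) dt + ∫(-4/(t**2 + 4)) dt.
Step 2. Evaluate the standard form [assuming t > 0]: now -3*log(t) + ∫(-2/(t - 3)) dt + ∫(-4/(t**2 + 4)) dt.
Step 3. Evaluate the standard form [assuming t > 3]: now -3*log(t) - 2*log(t - 3) + ∫(-4/(t**2 + 4)) dt.
Step 4. Evaluate the standard form: now -3*log(t) - 2*log(t - 3) - 2*atan(t/2).
Answer: -3*log(t) - 2*log(t - 3) - 2*atan(t/2).


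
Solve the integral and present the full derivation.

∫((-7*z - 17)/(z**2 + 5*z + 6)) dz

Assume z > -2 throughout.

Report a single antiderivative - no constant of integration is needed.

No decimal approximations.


Step 1. Decompose ∫((-7*z - 17)/(z**2 + 5*z + 6)) dz by partial fractions, (-7*z - 17)/(z**2 + 5*z + 6) = -4/(z + 3) - 3/(z + 2): now ∫(-3/(z + 2)) dz + ∫(-4/(z + 3)) dz.
Step 2. Evaluate the standard form [assuming z > -2]: now -3*log(z + 2) + ∫(-4/(z + 3)) dz.
Step 3. Evaluate the standard form [assuming z > -3]: now -3*log(z + 2) - 4*log(z + 3).
Answer: -3*log(z + 2) - 4*log(z + 3).


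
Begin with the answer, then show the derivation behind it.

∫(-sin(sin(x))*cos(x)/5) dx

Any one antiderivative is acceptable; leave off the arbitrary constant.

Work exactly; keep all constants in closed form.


The answer is cos(sin(x))/5.
Step 1. Substitute u = sin(x), turning ∫(-sin(sin(x))*cos(x)/5) dx into ∫(-sin(u)/5) du: now ∫(-sin(u)/5) du.
Step 2. Evaluate the standard form: now cos(u)/5.
Step 3. Substitute back u = sin(x): now cos(sin(x))/5.
Answer: cos(sin(x))/5.


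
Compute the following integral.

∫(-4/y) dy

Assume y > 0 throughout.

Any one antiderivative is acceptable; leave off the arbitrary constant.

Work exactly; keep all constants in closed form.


Answer: -4*log(y).


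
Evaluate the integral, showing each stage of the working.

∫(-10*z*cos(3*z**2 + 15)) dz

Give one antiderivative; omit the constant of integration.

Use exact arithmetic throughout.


Step 1. Substitute u = z**2 + 5, turning ∫(-10*z*cos(3*z**2 + 15)) dz into ∫(-5*cos(3*u)) du: now ∫(-5*cos(3*u)) du.
Step 2. Evaluate the standard form: now -5*sin(3*u)/3.
Step 3. Substitute back u = z**2 + 5: now -5*sin(3*z**2 + 15)/3.
Answer: -5*sin(3*z**2 + 15)/3.


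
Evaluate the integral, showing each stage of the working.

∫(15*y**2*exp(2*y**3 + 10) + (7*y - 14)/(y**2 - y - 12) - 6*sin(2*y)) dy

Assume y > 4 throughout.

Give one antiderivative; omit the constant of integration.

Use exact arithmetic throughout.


Step 1. Rewrite: now ∫(15*y**2*exp(2*y**3 + 10)) dy + ∫((7*y - 14)/(y**2 - y - 12)) dy + ∫(-6*sin(2*y)) dy.
Step 2. Decompose ∫((7*y - 14)/(y**2 - y - 12)) dy by partial fractions, (7*y - 14)/(y**2 - y - 12) = 5/(y + 3) + 2/(y - 4): now ∫(15*y**2*exp(2*y**3 + 10)) dy + ∫(2/(y - 4)) dy + ∫(5/(y + 3)) dy + ∫(-6*sin(2*y)) dy.
Step 3. Evaluate the standard form [assuming y > 4]: now 2*log(y - 4) + ∫(15*y**2*exp(2*y**3 + 10)) dy + ∫(5/(y + 3)) dy + ∫(-6*sin(2*y)) dy.
Step 4. Evaluate the standard form [assuming y > -3]: now 2*log(y - 4) + 5*log(y + 3) + ∫(15*y**2*exp(2*y**3 + 10)) dy + ∫(-6*sin(2*y)) dy.
Step 5. Substitute u = y**3 + 5, turning ∫(15*y**2*exp(2*y**3 + 10)) dy into ∫(5*exp(2*u)) du: now 2*log(y - 4) + 5*log(y + 3) + ∫(5*exp(2*u)) du + ∫(-6*sin(2*y)) dy.
Step 6. Evaluate the standard form: now 5*exp(2*u)/2 + 2*log(y - 4) + 5*log(y + 3) + ∫(-6*sin(2*y)) dy.
Step 7. Substitute back u = y**3 + 5: now 5*exp(2*y**3 + 10)/2 + 2*log(y - 4) + 5*log(y + 3) + ∫(-6*sin(2*y)) dy.
Step 8. Evaluate the standard form: now 5*exp(2*y**3 + 10)/2 + 2*log(y - 4) + 5*log(y + 3) + 3*cos(2*y).
Answer: 5*exp(2*y**3 + 10)/2 + 2*log(y - 4) + 5*log(y + 3) + 3*cos(2*y).


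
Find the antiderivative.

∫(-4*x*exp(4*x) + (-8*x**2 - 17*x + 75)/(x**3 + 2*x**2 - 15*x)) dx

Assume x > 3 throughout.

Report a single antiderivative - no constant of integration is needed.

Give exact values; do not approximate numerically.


Answer: -x*exp(4*x) + exp(4*x)/4 - 5*log(x) - 2*log(x - 3) - log(x + 5).


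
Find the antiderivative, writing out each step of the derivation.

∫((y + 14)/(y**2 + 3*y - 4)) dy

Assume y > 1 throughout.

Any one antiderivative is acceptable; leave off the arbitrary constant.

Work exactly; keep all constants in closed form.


Step 1. Decompose ∫((y + 14)/(y**2 + 3*y - 4)) dy by partial fractions, (y + 14)/(y**2 + 3*y - 4) = -2/(y + 4) + 3/(y - 1): now ∫(3/(y - 1)) dy + ∫(-2/(y + 4)) dy.
Step 2. Evaluate the standard form [assuming y > -4]: now -2*log(y + 4) + ∫(3/(y - 1)) dy.
Step 3. Evaluate the standard form [assuming y > 1]: now 3*log(y - 1) - 2*log(y + 4).
Answer: 3*log(y - 1) - 2*log(y + 4).


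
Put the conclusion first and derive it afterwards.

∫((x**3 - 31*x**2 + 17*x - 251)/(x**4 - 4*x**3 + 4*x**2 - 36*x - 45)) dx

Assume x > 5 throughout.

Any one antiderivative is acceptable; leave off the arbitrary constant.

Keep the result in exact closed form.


The answer is -4*log(x - 5) + 5*log(x + 1) - 2*atan(x/3)/3.
Step 1. Decompose ∫((x**3 - 31*x**2 + 17*x - 251)/(x**4 - 4*x**3 + 4*x**2 - 36*x - 45)) dx by partial fractions, (x**3 - 31*x**2 + 17*x - 251)/(x**4 - 4*x**3 + 4*x**2 - 36*x - 45) = -2/(x**2 + 9) + 5/(x + 1) - 4/(x - 5): now ∫(-4/(x - 5)) dx + ∫(5/(x + 1)) dx + ∫(-2/(x**2 + 9)) dx.
Step 2. Evaluate the standard form [assuming x > -1]: now 5*log(x + 1) + ∫(-4/(x - 5)) dx + ∫(-2/(x**2 + 9)) dx.
Step 3. Evaluate the standard form [assuming x > 5]: now -4*log(x - 5) + 5*log(x + 1) + ∫(-2/(x**2 + 9)) dx.
Step 4. Evaluate the standard form: now -4*log(x - 5) + 5*log(x + 1) - 2*atan(x/3)/3.
Answer: -4*log(x - 5) + 5*log(x + 1) - 2*atan(x/3)/3.


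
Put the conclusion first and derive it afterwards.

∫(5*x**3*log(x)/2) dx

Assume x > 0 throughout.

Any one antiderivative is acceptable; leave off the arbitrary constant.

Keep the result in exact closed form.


The answer is 5*x**4*log(x)/8 - 5*x**4/32.
Step 1. Integrate ∫(5*x**3*log(x)/2) dx by parts with u = log(x), dv = (5*x**3/2) dx, so v = 5*x**4/8 [assuming x > 0]: now 5*x**4*log(x)/8 + ∫(-5*x**3/8) dx.
Step 2. Evaluate the standard form: now 5*x**4*log(x)/8 - 5*x**4/32.
Answer: 5*x**4*log(x)/8 - 5*x**4/32.


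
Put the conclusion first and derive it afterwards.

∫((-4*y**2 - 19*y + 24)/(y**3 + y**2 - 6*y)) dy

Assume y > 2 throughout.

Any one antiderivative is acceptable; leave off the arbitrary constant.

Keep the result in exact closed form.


The answer is -4*log(y) - 3*log(y - 2) + 3*log(y + 3).
Step 1. Decompose ∫((-4*y**2 - 19*y + 24)/(y**3 + y**2 - 6*y)) dy by partial fractions, (-4*y**2 - 19*y + 24)/(y**3 + y**2 - 6*y) = 3/(y + 3) - 3/(y - 2) - 4/y: now ∫(-4/y) dy + ∫(-3/(y - 2)) dy + ∫(3/(y + 3)) dy.
Step 2. Evaluate the standard form [assuming y > 2]: now -3*log(y - 2) + ∫(-4/y) dy + ∫(3/(y + 3)) dy.
Step 3. Evaluate the standard form [assuming y > 0]: now -4*log(y) - 3*log(y - 2) + ∫(3/(y + 3)) dy.
Step 4. Evaluate the standard form [assuming y > -3]: now -4*log(y) - 3*log(y - 2) + 3*log(y + 3).
Answer: -4*log(y) - 3*log(y - 2) + 3*log(y + 3).


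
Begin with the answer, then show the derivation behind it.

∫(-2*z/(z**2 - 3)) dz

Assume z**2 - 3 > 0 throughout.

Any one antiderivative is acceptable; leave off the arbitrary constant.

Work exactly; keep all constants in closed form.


The answer is -log(z**2 - 3).
Step 1. Substitute u = z**2 - 3, turning ∫(-2*z/(z**2 - 3)) dz into ∫(-1/u) du: now ∫(-1/u) du.
Step 2. Evaluate the standard form [assuming u > 0]: now -log(u).
Step 3. Substitute back u = z**2 - 3: now -log(z**2 - 3).
Answer: -log(z**2 - 3).


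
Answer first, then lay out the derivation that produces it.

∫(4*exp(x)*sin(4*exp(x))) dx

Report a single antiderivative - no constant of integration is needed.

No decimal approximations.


The answer is -cos(4*exp(x)).
Step 1. Substitute u = exp(x), turning ∫(4*exp(x)*sin(4*exp(x))) dx into ∫(4*sin(4*u)) du: now ∫(4*sin(4*u)) du.
Step 2. Evaluate the standard form: now -cos(4*u).
Step 3. Substitute back u = exp(x): now -cos(4*exp(x)).
Answer: -cos(4*exp(x)).


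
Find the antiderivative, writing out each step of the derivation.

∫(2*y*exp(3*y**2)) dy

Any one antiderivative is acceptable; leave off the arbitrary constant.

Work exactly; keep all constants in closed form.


Step 1. Substitute u = y**2, turning ∫(2*y*exp(3*y**2)) dy into ∫(exp(3*u)) du: now ∫(exp(3*u)) du.
Step 2. Evaluate the standard form: now exp(3*u)/3.
Step 3. Substitute back u = y**2: now exp(3*y**2)/3.
Answer: exp(3*y**2)/3.


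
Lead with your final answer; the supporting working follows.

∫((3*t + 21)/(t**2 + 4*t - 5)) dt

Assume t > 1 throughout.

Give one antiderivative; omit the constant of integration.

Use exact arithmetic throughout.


The answer is 4*log(t - 1) - log(t + 5).
Step 1. Decompose ∫((3*t + 21)/(t**2 + 4*t - 5)) dt by partial fractions, (3*t + 21)/(t**2 + 4*t - 5) = -1/(t + 5) + 4/(t - 1): now ∫(4/(t - 1)) dt + ∫(-1/(t + 5)) dt.
Step 2. Evaluate the standard form [assuming t > -5]: now -log(t + 5) + ∫(4/(t - 1)) dt.
Step 3. Evaluate the standard form [assuming t > 1]: now 4*log(t - 1) - log(t + 5).
Answer: 4*log(t - 1) - log(t + 5).


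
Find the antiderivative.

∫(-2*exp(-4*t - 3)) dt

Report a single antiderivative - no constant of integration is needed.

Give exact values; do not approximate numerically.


Answer: exp(-4*t - 3)/2.


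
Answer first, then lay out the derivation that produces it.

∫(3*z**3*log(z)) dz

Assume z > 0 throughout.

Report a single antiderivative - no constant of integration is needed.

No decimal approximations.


The answer is 3*z**4*log(z)/4 - 3*z**4/16.
Step 1. Integrate ∫(3*z**3*log(z)) dz by parts with u = log(z), dv = (3*z**3) dz, so v = 3*z**4/4 [assuming z > 0]: now 3*z**4*log(z)/4 + ∫(-3*z**3/4) dz.
Step 2. Evaluate the standard form: now 3*z**4*log(z)/4 - 3*z**4/16.
Answer: 3*z**4*log(z)/4 - 3*z**4/16.


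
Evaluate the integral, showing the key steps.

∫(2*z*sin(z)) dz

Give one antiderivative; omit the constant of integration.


Step 1. Integrate ∫(2*z*sin(z)) dz by parts with u = z, dv = (2*sin(z)) dz, so v = -2*cos(z): now -2*z*cos(z) + ∫(2*cos(z)) dz.
Step 2. Evaluate the standard form: now -2*z*cos(z) + 2*sin(z).
Answer: -2*z*cos(z) + 2*sin(z).


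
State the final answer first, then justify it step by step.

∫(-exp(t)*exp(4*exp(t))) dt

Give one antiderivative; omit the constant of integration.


The answer is -exp(4*exp(t))/4.
Step 1. Substitute u = exp(t), turning ∫(-exp(t)*exp(4*exp(t))) dt into ∫(-exp(4*u)) du: now ∫(-exp(4*u)) du.
Step 2. Evaluate the standard form: now -exp(4*u)/4.
Step 3. Substitute back u = exp(t): now -exp(4*exp(t))/4.
Answer: -exp(4*exp(t))/4.


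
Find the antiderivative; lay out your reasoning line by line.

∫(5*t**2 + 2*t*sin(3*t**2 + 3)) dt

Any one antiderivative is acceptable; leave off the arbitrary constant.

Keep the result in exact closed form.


Step 1. Rewrite: now ∫(5*t**2) dt + ∫(2*t*sin(3*t**2 + 3)) dt.
Step 2. Substitute u = t**2 + 1, turning ∫(2*t*sin(3*t**2 + 3)) dt into ∫(sin(3*u)) du: now ∫(5*t**2) dt + ∫(sin(3*u)) du.
Step 3. Evaluate the standard form: now -cos(3*u)/3 + ∫(5*t**2) dt.
Step 4. Substitute back u = t**2 + 1: now -cos(3*t**2 + 3)/3 + ∫(5*t**2) dt.
Step 5. Evaluate the standard form: now 5*t**3/3 - cos(3*t**2 + 3)/3.
Answer: 5*t**3/3 - cos(3*t**2 + 3)/3.


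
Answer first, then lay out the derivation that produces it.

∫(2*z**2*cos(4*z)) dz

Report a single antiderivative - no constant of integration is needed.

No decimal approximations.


The answer is z**2*sin(4*z)/2 + z*cos(4*z)/4 - sin(4*z)/16.
Step 1. Integrate ∫(2*z**2*cos(4*z)) dz by parts with u = z**2, dv = (2*cos(4*z)) dz, so v = sin(4*z)/2: now z**2*sin(4*z)/2 + ∫(-z*sin(4*z)) dz.
Step 2. Integrate ∫(-z*sin(4*z)) dz by parts with u = z, dv = (-sin(4*z)) dz, so v = cos(4*z)/4: now z**2*sin(4*z)/2 + z*cos(4*z)/4 + ∫(-cos(4*z)/4) dz.
Step 3. Evaluate the standard form: now z**2*sin(4*z)/2 + z*cos(4*z)/4 - sin(4*z)/16.
Answer: z**2*sin(4*z)/2 + z*cos(4*z)/4 - sin(4*z)/16.


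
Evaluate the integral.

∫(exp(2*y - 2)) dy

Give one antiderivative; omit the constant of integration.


Answer: exp(2*y - 2)/2.


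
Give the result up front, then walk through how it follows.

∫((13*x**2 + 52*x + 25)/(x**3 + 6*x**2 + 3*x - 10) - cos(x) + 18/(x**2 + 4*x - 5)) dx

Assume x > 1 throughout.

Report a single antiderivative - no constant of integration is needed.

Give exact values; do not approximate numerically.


The answer is 8*log(x - 1) + 3*log(x + 2) + 2*log(x + 5) - sin(x).
Step 1. Rewrite: now ∫((13*x**2 + 52*x + 25)/(x**3 + 6*x**2 + 3*x - 10)) dx + ∫(18/(x**2 + 4*x - 5)) dx + ∫(-cos(x)) dx.
Step 2. Evaluate the standard form: now -sin(x) + ∫((13*x**2 + 52*x + 25)/(x**3 + 6*x**2 + 3*x - 10)) dx + ∫(18/(x**2 + 4*x - 5)) dx.
Step 3. Decompose ∫(18/(x**2 + 4*x - 5)) dx by partial fractions, 18/(x**2 + 4*x - 5) = -3/(x + 5) + 3/(x - 1): now -sin(x) + ∫((13*x**2 + 52*x + 25)/(x**3 + 6*x**2 + 3*x - 10)) dx + ∫(3/(x - 1)) dx + ∫(-3/(x + 5)) dx.
Step 4. Evaluate the standard form [assuming x > 1]: now 3*log(x - 1) - sin(x) + ∫((13*x**2 + 52*x + 25)/(x**3 + 6*x**2 + 3*x - 10)) dx + ∫(-3/(x + 5)) dx.
Step 5. Evaluate the standard form [assuming x > -5]: now 3*log(x - 1) - 3*log(x + 5) - sin(x) + ∫((13*x**2 + 52*x + 25)/(x**3 + 6*x**2 + 3*x - 10)) dx.
Step 6. Decompose ∫((13*x**2 + 52*x + 25)/(x**3 + 6*x**2 + 3*x - 10)) dx by partial fractions, (13*x**2 + 52*x + 25)/(x**3 + 6*x**2 + 3*x - 10) = 5/(x + 5) + 3/(x + 2) + 5/(x - 1): now 3*log(x - 1) - 3*log(x + 5) - sin(x) + ∫(5/(x - 1)) dx + ∫(3/(x + 2)) dx + ∫(5/(x + 5)) dx.
Step 7. Evaluate the standard form [assuming x > 1]: now 8*log(x - 1) - 3*log(x + 5) - sin(x) + ∫(3/(x + 2)) dx + ∫(5/(x + 5)) dx.
Step 8. Evaluate the standard form [assuming x > -5]: now 8*log(x - 1) + 2*log(x + 5) - sin(x) + ∫(3/(x + 2)) dx.
Step 9. Evaluate the standard form [assuming x > -2]: now 8*log(x - 1) + 3*log(x + 2) + 2*log(x + 5) - sin(x).
Answer: 8*log(x - 1) + 3*log(x + 2) + 2*log(x + 5) - sin(x).


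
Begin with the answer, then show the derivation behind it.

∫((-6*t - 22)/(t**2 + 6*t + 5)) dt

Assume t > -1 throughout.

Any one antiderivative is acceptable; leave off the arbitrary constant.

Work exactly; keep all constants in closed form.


The answer is -4*log(t + 1) - 2*log(t + 5).
Step 1. Decompose ∫((-6*t - 22)/(t**2 + 6*t + 5)) dt by partial fractions, (-6*t - 22)/(t**2 + 6*t + 5) = -2/(t + 5) - 4/(t + 1): now ∫(-4/(t + 1)) dt + ∫(-2/(t + 5)) dt.
Step 2. Evaluate the standard form [assuming t > -1]: now -4*log(t + 1) + ∫(-2/(t + 5)) dt.
Step 3. Evaluate the standard form [assuming t > -5]: now -4*log(t + 1) - 2*log(t + 5).
Answer: -4*log(t + 1) - 2*log(t + 5).


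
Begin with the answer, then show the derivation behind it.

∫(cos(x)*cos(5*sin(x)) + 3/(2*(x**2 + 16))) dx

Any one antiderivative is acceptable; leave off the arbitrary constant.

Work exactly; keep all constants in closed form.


The answer is sin(5*sin(x))/5 + 3*atan(x/4)/8.
Step 1. Rewrite: now ∫(cos(x)*cos(5*sin(x))) dx + ∫(3/(2*(x**2 + 16))) dx.
Step 2. Substitute u = sin(x), turning ∫(cos(x)*cos(5*sin(x))) dx into ∫(cos(5*u)) du: now ∫(3/(2*(x**2 + 16))) dx + ∫(cos(5*u)) du.
Step 3. Evaluate the standard form: now sin(5*u)/5 + ∫(3/(2*(x**2 + 16))) dx.
Step 4. Substitute back u = sin(x): now sin(5*sin(x))/5 + ∫(3/(2*(x**2 + 16))) dx.
Step 5. Evaluate the standard form: now sin(5*sin(x))/5 + 3*atan(x/4)/8.
Answer: sin(5*sin(x))/5 + 3*atan(x/4)/8.


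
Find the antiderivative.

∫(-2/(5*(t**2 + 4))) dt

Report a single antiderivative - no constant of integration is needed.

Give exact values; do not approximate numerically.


Answer: -atan(t/2)/5.


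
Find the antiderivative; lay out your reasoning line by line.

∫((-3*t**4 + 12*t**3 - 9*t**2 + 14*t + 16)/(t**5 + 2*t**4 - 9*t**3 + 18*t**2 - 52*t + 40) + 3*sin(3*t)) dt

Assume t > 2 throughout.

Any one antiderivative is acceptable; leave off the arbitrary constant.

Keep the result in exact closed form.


Step 1. Rewrite: now ∫((-3*t**4 + 12*t**3 - 9*t**2 + 14*t + 16)/(t**5 + 2*t**4 - 9*t**3 + 18*t**2 - 52*t + 40)) dt + ∫(3*sin(3*t)) dt.
Step 2. Evaluate the standard form: now -cos(3*t) + ∫((-3*t**4 + 12*t**3 - 9*t**2 + 14*t + 16)/(t**5 + 2*t**4 - 9*t**3 + 18*t**2 - 52*t + 40)) dt.
Step 3. Decompose ∫((-3*t**4 + 12*t**3 - 9*t**2 + 14*t + 16)/(t**5 + 2*t**4 - 9*t**3 + 18*t**2 - 52*t + 40)) dt by partial fractions, (-3*t**4 + 12*t**3 - 9*t**2 + 14*t + 16)/(t**5 + 2*t**4 - 9*t**3 + 18*t**2 - 52*t + 40) = 2/(t**2 + 4) - 3/(t + 5) - 1/(t - 1) + 1/(t - 2): now -cos(3*t) + ∫(1/(t - 2)) dt + ∫(-1/(t - 1)) dt + ∫(-3/(t + 5)) dt + ∫(2/(t**2 + 4)) dt.
Step 4. Evaluate the standard form [assuming t > 1]: now -log(t - 1) - cos(3*t) + ∫(1/(t - 2)) dt + ∫(-3/(t + 5)) dt + ∫(2/(t**2 + 4)) dt.
Step 5. Evaluate the standard form [assuming t > -5]: now -log(t - 1) - 3*log(t + 5) - cos(3*t) + ∫(1/(t - 2)) dt + ∫(2/(t**2 + 4)) dt.
Step 6. Evaluate the standard form [assuming t > 2]: now log(t - 2) - log(t - 1) - 3*log(t + 5) - cos(3*t) + ∫(2/(t**2 + 4)) dt.
Step 7. Evaluate the standard form: now log(t - 2) - log(t - 1) - 3*log(t + 5) - cos(3*t) + atan(t/2).
Answer: log(t - 2) - log(t - 1) - 3*log(t + 5) - cos(3*t) + atan(t/2).


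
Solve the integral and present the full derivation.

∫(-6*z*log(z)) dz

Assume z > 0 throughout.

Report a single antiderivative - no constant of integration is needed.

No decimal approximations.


Step 1. Integrate ∫(-6*z*log(z)) dz by parts with u = log(z), dv = (-6*z) dz, so v = -3*z**2 [assuming z > 0]: now -3*z**2*log(z) + ∫(3*z) dz.
Step 2. Evaluate the standard form: now -3*z**2*log(z) + 3*z**2/2.
Answer: -3*z**2*log(z) + 3*z**2/2.


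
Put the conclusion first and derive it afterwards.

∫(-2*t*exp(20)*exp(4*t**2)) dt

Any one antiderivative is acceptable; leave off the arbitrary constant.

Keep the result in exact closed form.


The answer is -exp(4*t**2 + 20)/4.
Step 1. Substitute u = t**2 + 5, turning ∫(-2*t*exp(20)*exp(4*t**2)) dt into ∫(-exp(4*u)) du: now ∫(-exp(4*u)) du.
Step 2. Evaluate the standard form: now -exp(4*u)/4.
Step 3. Substitute back u = t**2 + 5: now -exp(4*t**2 + 20)/4.
Answer: -exp(4*t**2 + 20)/4.


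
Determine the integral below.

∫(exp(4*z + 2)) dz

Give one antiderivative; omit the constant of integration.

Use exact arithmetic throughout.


Answer: exp(4*z + 2)/4.


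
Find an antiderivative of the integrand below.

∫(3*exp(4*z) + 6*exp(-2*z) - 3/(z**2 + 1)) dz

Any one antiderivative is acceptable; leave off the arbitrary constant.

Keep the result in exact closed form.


Answer: 3*exp(4*z)/4 - 3*atan(z) - 3*exp(-2*z).


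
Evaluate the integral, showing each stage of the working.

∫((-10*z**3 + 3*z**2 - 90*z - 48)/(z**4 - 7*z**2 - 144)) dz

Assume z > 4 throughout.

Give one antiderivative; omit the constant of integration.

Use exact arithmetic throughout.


Step 1. Decompose ∫((-10*z**3 + 3*z**2 - 90*z - 48)/(z**4 - 7*z**2 - 144)) dz by partial fractions, (-10*z**3 + 3*z**2 - 90*z - 48)/(z**4 - 7*z**2 - 144) = 3/(z**2 + 9) - 5/(z + 4) - 5/(z - 4): now ∫(-5/(z - 4)) dz + ∫(-5/(z + 4)) dz + ∫(3/(z**2 + 9)) dz.
Step 2. Evaluate the standard form [assuming z > -4]: now -5*log(z + 4) + ∫(-5/(z - 4)) dz + ∫(3/(z**2 + 9)) dz.
Step 3. Evaluate the standard form [assuming z > 4]: now -5*log(z - 4) - 5*log(z + 4) + ∫(3/(z**2 + 9)) dz.
Step 4. Evaluate the standard form: now -5*log(z - 4) - 5*log(z + 4) + atan(z/3).
Answer: -5*log(z - 4) - 5*log(z + 4) + atan(z/3).


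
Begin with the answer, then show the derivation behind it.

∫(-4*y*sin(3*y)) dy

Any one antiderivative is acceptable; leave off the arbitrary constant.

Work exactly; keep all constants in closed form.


The answer is 4*y*cos(3*y)/3 - 4*sin(3*y)/9.
Step 1. Integrate ∫(-4*y*sin(3*y)) dy by parts with u = y, dv = (-4*sin(3*y)) dy, so v = 4*cos(3*y)/3: now 4*y*cos(3*y)/3 + ∫(-4*cos(3*y)/3) dy.
Step 2. Evaluate the standard form: now 4*y*cos(3*y)/3 - 4*sin(3*y)/9.
Answer: 4*y*cos(3*y)/3 - 4*sin(3*y)/9.


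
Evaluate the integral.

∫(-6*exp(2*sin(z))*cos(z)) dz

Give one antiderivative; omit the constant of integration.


Answer: -3*exp(2*sin(z)).


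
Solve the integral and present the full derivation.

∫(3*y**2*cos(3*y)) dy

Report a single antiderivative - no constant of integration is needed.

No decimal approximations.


Step 1. Integrate ∫(3*y**2*cos(3*y)) dy by parts with u = y**2, dv = (3*cos(3*y)) dy, so v = sin(3*y): now y**2*sin(3*y) + ∫(-2*y*sin(3*y)) dy.
Step 2. Integrate ∫(-2*y*sin(3*y)) dy by parts with u = y, dv = (-2*sin(3*y)) dy, so v = 2*cos(3*y)/3: now y**2*sin(3*y) + 2*y*cos(3*y)/3 + ∫(-2*cos(3*y)/3) dy.
Step 3. Evaluate the standard form: now y**2*sin(3*y) + 2*y*cos(3*y)/3 - 2*sin(3*y)/9.
Answer: y**2*sin(3*y) + 2*y*cos(3*y)/3 - 2*sin(3*y)/9.


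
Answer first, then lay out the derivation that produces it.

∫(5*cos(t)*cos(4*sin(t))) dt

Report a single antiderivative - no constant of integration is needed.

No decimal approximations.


The answer is 5*sin(4*sin(t))/4.
Step 1. Substitute u = sin(t), turning ∫(5*cos(t)*cos(4*sin(t))) dt into ∫(5*cos(4*u)) du: now ∫(5*cos(4*u)) du.
Step 2. Evaluate the standard form: now 5*sin(4*u)/4.
Step 3. Substitute back u = sin(t): now 5*sin(4*sin(t))/4.
Answer: 5*sin(4*sin(t))/4.


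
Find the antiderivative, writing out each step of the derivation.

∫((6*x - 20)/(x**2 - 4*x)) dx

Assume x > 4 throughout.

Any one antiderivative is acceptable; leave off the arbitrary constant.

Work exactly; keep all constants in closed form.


Step 1. Decompose ∫((6*x - 20)/(x**2 - 4*x)) dx by partial fractions, (6*x - 20)/(x**2 - 4*x) = 1/(x - 4) + 5/x: now ∫(5/x) dx + ∫(1/(x - 4)) dx.
Step 2. Evaluate the standard form [assuming x > 0]: now 5*log(x) + ∫(1/(x - 4)) dx.
Step 3. Evaluate the standard form [assuming x > 4]: now 5*log(x) + log(x - 4).
Answer: 5*log(x) + log(x - 4).


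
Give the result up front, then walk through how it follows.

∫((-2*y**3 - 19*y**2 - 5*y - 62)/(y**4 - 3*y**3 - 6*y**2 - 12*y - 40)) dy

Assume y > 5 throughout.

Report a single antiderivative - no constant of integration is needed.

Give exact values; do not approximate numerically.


The answer is -4*log(y - 5) + 2*log(y + 2) - atan(y/2)/2.
Step 1. Decompose ∫((-2*y**3 - 19*y**2 - 5*y - 62)/(y**4 - 3*y**3 - 6*y**2 - 12*y - 40)) dy by partial fractions, (-2*y**3 - 19*y**2 - 5*y - 62)/(y**4 - 3*y**3 - 6*y**2 - 12*y - 40) = -1/(y**2 + 4) + 2/(y + 2) - 4/(y - 5): now ∫(-4/(y - 5)) dy + ∫(2/(y + 2)) dy + ∫(-1/(y**2 + 4)) dy.
Step 2. Evaluate the standard form [assuming y > -2]: now 2*log(y + 2) + ∫(-4/(y - 5)) dy + ∫(-1/(y**2 + 4)) dy.
Step 3. Evaluate the standard form [assuming y > 5]: now -4*log(y - 5) + 2*log(y + 2) + ∫(-1/(y**2 + 4)) dy.
Step 4. Evaluate the standard form: now -4*log(y - 5) + 2*log(y + 2) - atan(y/2)/2.
Answer: -4*log(y - 5) + 2*log(y + 2) - atan(y/2)/2.


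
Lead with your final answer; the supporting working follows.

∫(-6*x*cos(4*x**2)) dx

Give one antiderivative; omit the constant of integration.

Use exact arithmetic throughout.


The answer is -3*sin(4*x**2)/4.
Step 1. Substitute u = x**2, turning ∫(-6*x*cos(4*x**2)) dx into ∫(-3*cos(4*u)) du: now ∫(-3*cos(4*u)) du.
Step 2. Evaluate the standard form: now -3*sin(4*u)/4.
Step 3. Substitute back u = x**2: now -3*sin(4*x**2)/4.
Answer: -3*sin(4*x**2)/4.


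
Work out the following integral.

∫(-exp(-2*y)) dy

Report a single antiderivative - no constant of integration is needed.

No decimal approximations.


Answer: exp(-2*y)/2.


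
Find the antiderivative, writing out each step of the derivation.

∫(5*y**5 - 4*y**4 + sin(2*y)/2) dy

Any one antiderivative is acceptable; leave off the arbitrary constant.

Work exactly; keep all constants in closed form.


Step 1. Rewrite: now ∫(-4*y**4) dy + ∫(5*y**5) dy + ∫(sin(2*y)/2) dy.
Step 2. Evaluate the standard form: now -cos(2*y)/4 + ∫(-4*y**4) dy + ∫(5*y**5) dy.
Step 3. Evaluate the standard form: now -4*y**5/5 - cos(2*y)/4 + ∫(5*y**5) dy.
Step 4. Evaluate the standard form: now 5*y**6/6 - 4*y**5/5 - cos(2*y)/4.
Answer: 5*y**6/6 - 4*y**5/5 - cos(2*y)/4.


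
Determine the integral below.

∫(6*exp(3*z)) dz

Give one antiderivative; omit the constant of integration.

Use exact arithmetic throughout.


Answer: 2*exp(3*z).


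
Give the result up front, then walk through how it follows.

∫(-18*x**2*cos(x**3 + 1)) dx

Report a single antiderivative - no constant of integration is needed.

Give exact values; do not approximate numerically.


The answer is -6*sin(x**3 + 1).
Step 1. Substitute u = x**3 + 1, turning ∫(-18*x**2*cos(x**3 + 1)) dx into ∫(-6*cos(u)) du: now ∫(-6*cos(u)) du.
Step 2. Evaluate the standard form: now -6*sin(u).
Step 3. Substitute back u = x**3 + 1: now -6*sin(x**3 + 1).
Answer: -6*sin(x**3 + 1).


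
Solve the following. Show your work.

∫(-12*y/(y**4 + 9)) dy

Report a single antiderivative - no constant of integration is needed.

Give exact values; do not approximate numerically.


Step 1. Substitute u = y**2, turning ∫(-12*y/(y**4 + 9)) dy into ∫(-6/(u**2 + 9)) du: now ∫(-6/(u**2 + 9)) du.
Step 2. Evaluate the standard form: now -2*atan(u/3).
Step 3. Substitute back u = y**2: now -2*atan(y**2/3).
Answer: -2*atan(y**2/3).


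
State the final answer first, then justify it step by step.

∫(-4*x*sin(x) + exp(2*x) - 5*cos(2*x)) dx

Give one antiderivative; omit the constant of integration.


The answer is 4*x*cos(x) + exp(2*x)/2 - 4*sin(x) - 5*sin(2*x)/2.
Step 1. Rewrite: now ∫(-4*x*sin(x)) dx + ∫(exp(2*x)) dx + ∫(-5*cos(2*x)) dx.
Step 2. Integrate ∫(-4*x*sin(x)) dx by parts with u = x, dv = (-4*sin(x)) dx, so v = 4*cos(x): now 4*x*cos(x) + ∫(exp(2*x)) dx + ∫(-4*cos(x)) dx + ∫(-5*cos(2*x)) dx.
Step 3. Evaluate the standard form: now 4*x*cos(x) - 4*sin(x) + ∫(exp(2*x)) dx + ∫(-5*cos(2*x)) dx.
Step 4. Evaluate the standard form: now 4*x*cos(x) + exp(2*x)/2 - 4*sin(x) + ∫(-5*cos(2*x)) dx.
Step 5. Evaluate the standard form: now 4*x*cos(x) + exp(2*x)/2 - 4*sin(x) - 5*sin(2*x)/2.
Answer: 4*x*cos(x) + exp(2*x)/2 - 4*sin(x) - 5*sin(2*x)/2.


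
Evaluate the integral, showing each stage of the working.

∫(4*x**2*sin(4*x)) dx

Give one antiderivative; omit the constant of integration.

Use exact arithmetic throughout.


Step 1. Integrate ∫(4*x**2*sin(4*x)) dx by parts with u = x**2, dv = (4*sin(4*x)) dx, so v = -cos(4*x): now -x**2*cos(4*x) + ∫(2*x*cos(4*x)) dx.
Step 2. Integrate ∫(2*x*cos(4*x)) dx by parts with u = x, dv = (2*cos(4*x)) dx, so v = sin(4*x)/2: now -x**2*cos(4*x) + x*sin(4*x)/2 + ∫(-sin(4*x)/2) dx.
Step 3. Evaluate the standard form: now -x**2*cos(4*x) + x*sin(4*x)/2 + cos(4*x)/8.
Answer: -x**2*cos(4*x) + x*sin(4*x)/2 + cos(4*x)/8.


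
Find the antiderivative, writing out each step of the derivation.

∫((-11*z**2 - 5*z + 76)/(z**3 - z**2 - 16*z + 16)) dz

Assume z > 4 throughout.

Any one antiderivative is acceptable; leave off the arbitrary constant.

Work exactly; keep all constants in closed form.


Step 1. Decompose ∫((-11*z**2 - 5*z + 76)/(z**3 - z**2 - 16*z + 16)) dz by partial fractions, (-11*z**2 - 5*z + 76)/(z**3 - z**2 - 16*z + 16) = -2/(z + 4) - 4/(z - 1) - 5/(z - 4): now ∫(-5/(z - 4)) dz + ∫(-4/(z - 1)) dz + ∫(-2/(z + 4)) dz.
Step 2. Evaluate the standard form [assuming z > 1]: now -4*log(z - 1) + ∫(-5/(z - 4)) dz + ∫(-2/(z + 4)) dz.
Step 3. Evaluate the standard form [assuming z > -4]: now -4*log(z - 1) - 2*log(z + 4) + ∫(-5/(z - 4)) dz.
Step 4. Evaluate the standard form [assuming z > 4]: now -5*log(z - 4) - 4*log(z - 1) - 2*log(z + 4).
Answer: -5*log(z - 4) - 4*log(z - 1) - 2*log(z + 4).


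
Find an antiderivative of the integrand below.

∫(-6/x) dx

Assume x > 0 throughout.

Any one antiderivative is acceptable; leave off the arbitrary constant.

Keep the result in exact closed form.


Answer: -6*log(x).


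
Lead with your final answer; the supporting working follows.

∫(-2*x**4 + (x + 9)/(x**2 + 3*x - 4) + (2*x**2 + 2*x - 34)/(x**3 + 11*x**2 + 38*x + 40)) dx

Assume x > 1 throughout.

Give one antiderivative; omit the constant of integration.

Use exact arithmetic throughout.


The answer is -2*x**5/5 + 2*log(x - 1) - 5*log(x + 2) + 4*log(x + 4) + 2*log(x + 5).
Step 1. Rewrite: now ∫(-2*x**4) dx + ∫((x + 9)/(x**2 + 3*x - 4)) dx + ∫((2*x**2 + 2*x - 34)/(x**3 + 11*x**2 + 38*x + 40)) dx.
Step 2. Evaluate the standard form: now -2*x**5/5 + ∫((x + 9)/(x**2 + 3*x - 4)) dx + ∫((2*x**2 + 2*x - 34)/(x**3 + 11*x**2 + 38*x + 40)) dx.
Step 3. Decompose ∫((2*x**2 + 2*x - 34)/(x**3 + 11*x**2 + 38*x + 40)) dx by partial fractions, (2*x**2 + 2*x - 34)/(x**3 + 11*x**2 + 38*x + 40) = 2/(x + 5) + 5/(x + 4) - 5/(x + 2): now -2*x**5/5 + ∫((x + 9)/(x**2 + 3*x - 4)) dx + ∫(-5/(x + 2)) dx + ∫(5/(x + 4)) dx + ∫(2/(x + 5)) dx.
Step 4. Evaluate the standard form [assuming x > -2]: now -2*x**5/5 - 5*log(x + 2) + ∫((x + 9)/(x**2 + 3*x - 4)) dx + ∫(5/(x + 4)) dx + ∫(2/(x + 5)) dx.
Step 5. Evaluate the standard form [assuming x > -5]: now -2*x**5/5 - 5*log(x + 2) + 2*log(x + 5) + ∫((x + 9)/(x**2 + 3*x - 4)) dx + ∫(5/(x + 4)) dx.
Step 6. Evaluate the standard form [assuming x > -4]: now -2*x**5/5 - 5*log(x + 2) + 5*log(x + 4) + 2*log(x + 5) + ∫((x + 9)/(x**2 + 3*x - 4)) dx.
Step 7. Decompose ∫((x + 9)/(x**2 + 3*x - 4)) dx by partial fractions, (x + 9)/(x**2 + 3*x - 4) = -1/(x + 4) + 2/(x - 1): now -2*x**5/5 - 5*log(x + 2) + 5*log(x + 4) + 2*log(x + 5) + ∫(2/(x - 1)) dx + ∫(-1/(x + 4)) dx.
Step 8. Evaluate the standard form [assuming x > -4]: now -2*x**5/5 - 5*log(x + 2) + 4*log(x + 4) + 2*log(x + 5) + ∫(2/(x - 1)) dx.
Step 9. Evaluate the standard form [assuming x > 1]: now -2*x**5/5 + 2*log(x - 1) - 5*log(x + 2) + 4*log(x + 4) + 2*log(x + 5).
Answer: -2*x**5/5 + 2*log(x - 1) - 5*log(x + 2) + 4*log(x + 4) + 2*log(x + 5).


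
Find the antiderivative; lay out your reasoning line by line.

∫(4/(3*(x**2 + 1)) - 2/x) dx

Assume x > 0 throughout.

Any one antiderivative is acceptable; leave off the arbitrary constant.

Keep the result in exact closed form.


Step 1. Rewrite: now ∫(-2/x) dx + ∫(4/(3*(x**2 + 1))) dx.
Step 2. Evaluate the standard form [assuming x > 0]: now -2*log(x) + ∫(4/(3*(x**2 + 1))) dx.
Step 3. Evaluate the standard form: now -2*log(x) + 4*atan(x)/3.
Answer: -2*log(x) + 4*atan(x)/3.


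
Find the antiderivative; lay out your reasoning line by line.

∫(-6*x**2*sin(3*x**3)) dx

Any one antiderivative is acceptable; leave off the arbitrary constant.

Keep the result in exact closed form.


Step 1. Substitute u = x**3, turning ∫(-6*x**2*sin(3*x**3)) dx into ∫(-2*sin(3*u)) du: now ∫(-2*sin(3*u)) du.
Step 2. Evaluate the standard form: now 2*cos(3*u)/3.
Step 3. Substitute back u = x**3: now 2*cos(3*x**3)/3.
Answer: 2*cos(3*x**3)/3.


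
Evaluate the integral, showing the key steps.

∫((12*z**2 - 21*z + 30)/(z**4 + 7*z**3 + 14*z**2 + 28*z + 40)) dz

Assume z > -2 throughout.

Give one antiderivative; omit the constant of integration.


Step 1. Decompose ∫((12*z**2 - 21*z + 30)/(z**4 + 7*z**3 + 14*z**2 + 28*z + 40)) dz by partial fractions, (12*z**2 - 21*z + 30)/(z**4 + 7*z**3 + 14*z**2 + 28*z + 40) = -3/(z**2 + 4) - 5/(z + 5) + 5/(z + 2): now ∫(5/(z + 2)) dz + ∫(-5/(z + 5)) dz + ∫(-3/(z**2 + 4)) dz.
Step 2. Evaluate the standard form [assuming z > -5]: now -5*log(z + 5) + ∫(5/(z + 2)) dz + ∫(-3/(z**2 + 4)) dz.
Step 3. Evaluate the standard form [assuming z > -2]: now 5*log(z + 2) - 5*log(z + 5) + ∫(-3/(z**2 + 4)) dz.
Step 4. Evaluate the standard form: now 5*log(z + 2) - 5*log(z + 5) - 3*atan(z/2)/2.
Answer: 5*log(z + 2) - 5*log(z + 5) - 3*atan(z/2)/2.


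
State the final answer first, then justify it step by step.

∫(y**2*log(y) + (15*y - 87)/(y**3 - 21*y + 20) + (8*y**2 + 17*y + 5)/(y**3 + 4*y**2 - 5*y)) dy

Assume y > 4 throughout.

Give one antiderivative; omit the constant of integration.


The answer is y**3*log(y)/3 - y**3/9 - log(y) - log(y - 4) + 9*log(y - 1) + log(y + 5).
Step 1. Rewrite: now ∫(y**2*log(y)) dy + ∫((15*y - 87)/(y**3 - 21*y + 20)) dy + ∫((8*y**2 + 17*y + 5)/(y**3 + 4*y**2 - 5*y)) dy.
Step 2. Decompose ∫((8*y**2 + 17*y + 5)/(y**3 + 4*y**2 - 5*y)) dy by partial fractions, (8*y**2 + 17*y + 5)/(y**3 + 4*y**2 - 5*y) = 4/(y + 5) + 5/(y - 1) - 1/y: now ∫(-1/y) dy + ∫(y**2*log(y)) dy + ∫((15*y - 87)/(y**3 - 21*y + 20)) dy + ∫(5/(y - 1)) dy + ∫(4/(y + 5)) dy.
Step 3. Evaluate the standard form [assuming y > -5]: now 4*log(y + 5) + ∫(-1/y) dy + ∫(y**2*log(y)) dy + ∫((15*y - 87)/(y**3 - 21*y + 20)) dy + ∫(5/(y - 1)) dy.
Step 4. Evaluate the standard form [assuming y > 1]: now 5*log(y - 1) + 4*log(y + 5) + ∫(-1/y) dy + ∫(y**2*log(y)) dy + ∫((15*y - 87)/(y**3 - 21*y + 20)) dy.
Step 5. Evaluate the standard form [assuming y > 0]: now -log(y) + 5*log(y - 1) + 4*log(y + 5) + ∫(y**2*log(y)) dy + ∫((15*y - 87)/(y**3 - 21*y + 20)) dy.
Step 6. Integrate ∫(y**2*log(y)) dy by parts with u = log(y), dv = (y**2) dy, so v = y**3/3 [assuming y > 0]: now y**3*log(y)/3 - log(y) + 5*log(y - 1) + 4*log(y + 5) + ∫(-y**2/3) dy + ∫((15*y - 87)/(y**3 - 21*y + 20)) dy.
Step 7. Evaluate the standard form: now y**3*log(y)/3 - y**3/9 - log(y) + 5*log(y - 1) + 4*log(y + 5) + ∫((15*y - 87)/(y**3 - 21*y + 20)) dy.
Step 8. Decompose ∫((15*y - 87)/(y**3 - 21*y + 20)) dy by partial fractions, (15*y - 87)/(y**3 - 21*y + 20) = -3/(y + 5) + 4/(y - 1) - 1/(y - 4): now y**3*log(y)/3 - y**3/9 - log(y) + 5*log(y - 1) + 4*log(y + 5) + ∫(-1/(y - 4)) dy + ∫(4/(y - 1)) dy + ∫(-3/(y + 5)) dy.
Step 9. Evaluate the standard form [assuming y > -5]: now y**3*log(y)/3 - y**3/9 - log(y) + 5*log(y - 1) + log(y + 5) + ∫(-1/(y - 4)) dy + ∫(4/(y - 1)) dy.
Step 10. Evaluate the standard form [assuming y > 1]: now y**3*log(y)/3 - y**3/9 - log(y) + 9*log(y - 1) + log(y + 5) + ∫(-1/(y - 4)) dy.
Step 11. Evaluate the standard form [assuming y > 4]: now y**3*log(y)/3 - y**3/9 - log(y) - log(y - 4) + 9*log(y - 1) + log(y + 5).
Answer: y**3*log(y)/3 - y**3/9 - log(y) - log(y - 4) + 9*log(y - 1) + log(y + 5).


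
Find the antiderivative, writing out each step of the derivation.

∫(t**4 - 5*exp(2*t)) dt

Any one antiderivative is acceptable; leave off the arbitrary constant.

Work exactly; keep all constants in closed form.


Step 1. Rewrite: now ∫(t**4) dt + ∫(-5*exp(2*t)) dt.
Step 2. Evaluate the standard form: now t**5/5 + ∫(-5*exp(2*t)) dt.
Step 3. Evaluate the standard form: now t**5/5 - 5*exp(2*t)/2.
Answer: t**5/5 - 5*exp(2*t)/2.


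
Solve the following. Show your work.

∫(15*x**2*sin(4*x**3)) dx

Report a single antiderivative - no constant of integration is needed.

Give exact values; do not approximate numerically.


Step 1. Substitute u = x**3, turning ∫(15*x**2*sin(4*x**3)) dx into ∫(5*sin(4*u)) du: now ∫(5*sin(4*u)) du.
Step 2. Evaluate the standard form: now -5*cos(4*u)/4.
Step 3. Substitute back u = x**3: now -5*cos(4*x**3)/4.
Answer: -5*cos(4*x**3)/4.
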